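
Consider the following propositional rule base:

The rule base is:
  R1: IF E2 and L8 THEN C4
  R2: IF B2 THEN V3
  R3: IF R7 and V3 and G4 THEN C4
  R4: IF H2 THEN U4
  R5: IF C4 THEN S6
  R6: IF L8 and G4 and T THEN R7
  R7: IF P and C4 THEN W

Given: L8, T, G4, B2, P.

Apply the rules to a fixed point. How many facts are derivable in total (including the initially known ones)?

10

Round 1: R2 [IF B2 THEN V3]; R6 [IF L8 and G4 and T THEN R7]. Adds V3, R7.
Round 2: R3 [IF R7 and V3 and G4 THEN C4]. Adds C4.
Round 3: R5 [IF C4 THEN S6]; R7 [IF P and C4 THEN W]. Adds S6, W.
Closure: {B2, C4, G4, L8, P, R7, S6, T, V3, W} — 10 facts.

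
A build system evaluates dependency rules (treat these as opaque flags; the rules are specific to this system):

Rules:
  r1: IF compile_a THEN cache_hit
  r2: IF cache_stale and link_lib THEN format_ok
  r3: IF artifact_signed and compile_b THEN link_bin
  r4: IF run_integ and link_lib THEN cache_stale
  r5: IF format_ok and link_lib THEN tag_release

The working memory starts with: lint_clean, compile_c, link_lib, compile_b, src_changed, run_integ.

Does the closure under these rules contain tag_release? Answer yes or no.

[1] r4 [IF run_integ and link_lib THEN cache_stale]. ⇒ new: cache_stale.
[2] r2 [IF cache_stale and link_lib THEN format_ok]. ⇒ new: format_ok.
[3] r5 [IF format_ok and link_lib THEN tag_release]. ⇒ new: tag_release.
tag_release appears in round 3, so it is derivable.

yes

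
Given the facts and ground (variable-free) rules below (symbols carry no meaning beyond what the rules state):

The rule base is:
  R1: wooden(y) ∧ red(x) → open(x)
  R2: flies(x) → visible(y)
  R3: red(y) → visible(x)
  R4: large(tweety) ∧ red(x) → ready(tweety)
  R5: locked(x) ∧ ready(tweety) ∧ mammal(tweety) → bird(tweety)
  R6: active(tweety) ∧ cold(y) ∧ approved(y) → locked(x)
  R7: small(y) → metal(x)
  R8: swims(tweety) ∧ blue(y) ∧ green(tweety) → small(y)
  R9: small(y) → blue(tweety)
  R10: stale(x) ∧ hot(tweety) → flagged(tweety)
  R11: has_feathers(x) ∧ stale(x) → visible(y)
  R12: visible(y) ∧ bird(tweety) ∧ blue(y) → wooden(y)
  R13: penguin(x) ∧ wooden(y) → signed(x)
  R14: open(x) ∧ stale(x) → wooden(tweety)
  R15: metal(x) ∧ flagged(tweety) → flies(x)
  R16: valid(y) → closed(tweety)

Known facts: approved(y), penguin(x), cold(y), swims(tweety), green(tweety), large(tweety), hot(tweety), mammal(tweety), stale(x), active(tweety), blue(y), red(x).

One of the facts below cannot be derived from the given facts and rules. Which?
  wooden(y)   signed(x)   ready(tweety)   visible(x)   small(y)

Round 1 fires R4, R6, R8, R10, giving ready(tweety), locked(x), small(y), flagged(tweety).
Round 2 fires R5, R7, R9, giving bird(tweety), metal(x), blue(tweety).
Round 3 fires R15, giving flies(x).
Round 4 fires R2, giving visible(y).
Round 5 fires R12, giving wooden(y).
Round 6 fires R1, R13, giving open(x), signed(x).
Round 7 fires R14, giving wooden(tweety).
Derived: ready(tweety) (round 1), signed(x) (round 6), wooden(y) (round 5), small(y) (round 1). visible(x) never appears in any round.

visible(x)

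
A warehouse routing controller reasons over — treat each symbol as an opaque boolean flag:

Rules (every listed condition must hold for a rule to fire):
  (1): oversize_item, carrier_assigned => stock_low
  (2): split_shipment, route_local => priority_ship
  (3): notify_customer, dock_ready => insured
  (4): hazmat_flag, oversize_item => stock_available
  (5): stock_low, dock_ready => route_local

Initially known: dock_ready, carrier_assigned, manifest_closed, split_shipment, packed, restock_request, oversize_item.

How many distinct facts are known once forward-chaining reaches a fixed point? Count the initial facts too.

Round 1: (1) [oversize_item, carrier_assigned => stock_low]. Adds stock_low.
Round 2: (5) [stock_low, dock_ready => route_local]. Adds route_local.
Round 3: (2) [split_shipment, route_local => priority_ship]. Adds priority_ship.
Closure: {carrier_assigned, dock_ready, manifest_closed, oversize_item, packed, priority_ship, restock_request, route_local, split_shipment, stock_low} — 10 facts.

10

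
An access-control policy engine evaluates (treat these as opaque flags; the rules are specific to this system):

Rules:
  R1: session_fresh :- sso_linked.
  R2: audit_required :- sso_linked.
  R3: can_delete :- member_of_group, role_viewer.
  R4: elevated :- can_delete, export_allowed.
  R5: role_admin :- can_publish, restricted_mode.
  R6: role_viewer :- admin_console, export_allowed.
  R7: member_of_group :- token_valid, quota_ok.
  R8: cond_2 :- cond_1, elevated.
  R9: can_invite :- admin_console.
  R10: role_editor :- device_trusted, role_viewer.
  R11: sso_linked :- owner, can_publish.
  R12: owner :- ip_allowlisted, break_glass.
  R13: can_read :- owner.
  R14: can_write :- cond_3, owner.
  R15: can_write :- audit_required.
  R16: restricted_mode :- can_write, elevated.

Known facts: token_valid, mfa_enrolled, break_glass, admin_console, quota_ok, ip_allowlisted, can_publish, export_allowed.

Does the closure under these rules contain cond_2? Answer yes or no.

[1] R6 [role_viewer :- admin_console, export_allowed.]; R7 [member_of_group :- token_valid, quota_ok.]; R9 [can_invite :- admin_console.]; R12 [owner :- ip_allowlisted, break_glass.]. ⇒ new: role_viewer, member_of_group, can_invite, owner.
[2] R3 [can_delete :- member_of_group, role_viewer.]; R11 [sso_linked :- owner, can_publish.]; R13 [can_read :- owner.]. ⇒ new: can_delete, sso_linked, can_read.
[3] R1 [session_fresh :- sso_linked.]; R2 [audit_required :- sso_linked.]; R4 [elevated :- can_delete, export_allowed.]. ⇒ new: session_fresh, audit_required, elevated.
[4] R15 [can_write :- audit_required.]. ⇒ new: can_write.
[5] R16 [restricted_mode :- can_write, elevated.]. ⇒ new: restricted_mode.
[6] R5 [role_admin :- can_publish, restricted_mode.]. ⇒ new: role_admin.
Fixed point reached. cond_2 is concluded only by R8; R8 needs cond_1 (never derived).

no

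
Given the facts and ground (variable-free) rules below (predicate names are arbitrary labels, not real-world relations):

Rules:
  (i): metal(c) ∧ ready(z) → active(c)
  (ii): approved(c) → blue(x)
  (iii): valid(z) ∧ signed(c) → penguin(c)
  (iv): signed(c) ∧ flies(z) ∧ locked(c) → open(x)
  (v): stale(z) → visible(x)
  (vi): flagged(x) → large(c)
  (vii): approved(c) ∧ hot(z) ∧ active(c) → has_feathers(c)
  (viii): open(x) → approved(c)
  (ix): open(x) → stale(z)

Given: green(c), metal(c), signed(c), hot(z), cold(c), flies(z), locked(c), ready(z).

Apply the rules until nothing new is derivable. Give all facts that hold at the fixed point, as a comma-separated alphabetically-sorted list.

Round 1 fires (i), (iv), giving active(c), open(x).
Round 2 fires (viii), (ix), giving approved(c), stale(z).
Round 3 fires (ii), (v), (vii), giving blue(x), visible(x), has_feathers(c).

active(c), approved(c), blue(x), cold(c), flies(z), green(c), has_feathers(c), hot(z), locked(c), metal(c), open(x), ready(z), signed(c), stale(z), visible(x)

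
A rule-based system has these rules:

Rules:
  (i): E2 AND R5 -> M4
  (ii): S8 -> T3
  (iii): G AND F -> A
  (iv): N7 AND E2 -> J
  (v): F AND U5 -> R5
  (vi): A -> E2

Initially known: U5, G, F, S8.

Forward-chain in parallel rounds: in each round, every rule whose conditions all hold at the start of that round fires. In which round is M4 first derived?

Round 1: (ii) [S8 -> T3]; (iii) [G AND F -> A]; (v) [F AND U5 -> R5]. New: T3, A, R5.
Round 2: (vi) [A -> E2]. New: E2.
Round 3: (i) [E2 AND R5 -> M4]. New: M4.
M4 first appears in round 3.

3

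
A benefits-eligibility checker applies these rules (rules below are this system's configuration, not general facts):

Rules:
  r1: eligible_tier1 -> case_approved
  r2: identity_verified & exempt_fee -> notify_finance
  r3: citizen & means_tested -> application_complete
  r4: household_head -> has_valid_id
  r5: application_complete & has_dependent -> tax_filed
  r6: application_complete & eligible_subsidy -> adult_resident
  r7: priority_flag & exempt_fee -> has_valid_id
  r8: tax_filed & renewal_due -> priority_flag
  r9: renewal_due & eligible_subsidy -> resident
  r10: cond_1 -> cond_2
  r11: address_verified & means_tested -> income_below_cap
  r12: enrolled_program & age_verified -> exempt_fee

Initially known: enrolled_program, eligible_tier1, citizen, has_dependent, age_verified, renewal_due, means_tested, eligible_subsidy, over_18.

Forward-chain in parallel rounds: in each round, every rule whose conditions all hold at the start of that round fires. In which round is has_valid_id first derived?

4

Round 1 fires r1, r3, r9, r12, giving case_approved, application_complete, resident, exempt_fee.
Round 2 fires r5, r6, giving tax_filed, adult_resident.
Round 3 fires r8, giving priority_flag.
Round 4 fires r7, giving has_valid_id.
has_valid_id first appears in round 4.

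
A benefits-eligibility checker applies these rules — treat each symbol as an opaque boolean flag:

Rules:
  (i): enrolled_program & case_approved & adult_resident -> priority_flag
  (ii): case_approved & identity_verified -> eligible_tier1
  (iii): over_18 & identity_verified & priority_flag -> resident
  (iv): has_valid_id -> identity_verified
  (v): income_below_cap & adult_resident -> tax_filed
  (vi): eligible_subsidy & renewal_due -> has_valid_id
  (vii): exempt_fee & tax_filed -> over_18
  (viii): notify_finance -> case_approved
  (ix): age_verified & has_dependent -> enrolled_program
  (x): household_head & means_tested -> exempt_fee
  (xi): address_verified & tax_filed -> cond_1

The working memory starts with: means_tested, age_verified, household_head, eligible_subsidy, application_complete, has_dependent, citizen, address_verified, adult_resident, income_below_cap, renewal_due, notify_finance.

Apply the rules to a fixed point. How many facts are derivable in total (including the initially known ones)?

Round 1 — (v), (vi), (viii), (ix), (x), derive tax_filed, has_valid_id, case_approved, enrolled_program, exempt_fee.
Round 2 — (i), (iv), (vii), (xi), derive priority_flag, identity_verified, over_18, cond_1.
Round 3 — (ii), (iii), derive eligible_tier1, resident.
Closure: {address_verified, adult_resident, age_verified, application_complete, case_approved, citizen, cond_1, eligible_subsidy, eligible_tier1, enrolled_program, exempt_fee, has_dependent, has_valid_id, household_head, identity_verified, income_below_cap, means_tested, notify_finance, over_18, priority_flag, renewal_due, resident, tax_filed} — 23 facts.

23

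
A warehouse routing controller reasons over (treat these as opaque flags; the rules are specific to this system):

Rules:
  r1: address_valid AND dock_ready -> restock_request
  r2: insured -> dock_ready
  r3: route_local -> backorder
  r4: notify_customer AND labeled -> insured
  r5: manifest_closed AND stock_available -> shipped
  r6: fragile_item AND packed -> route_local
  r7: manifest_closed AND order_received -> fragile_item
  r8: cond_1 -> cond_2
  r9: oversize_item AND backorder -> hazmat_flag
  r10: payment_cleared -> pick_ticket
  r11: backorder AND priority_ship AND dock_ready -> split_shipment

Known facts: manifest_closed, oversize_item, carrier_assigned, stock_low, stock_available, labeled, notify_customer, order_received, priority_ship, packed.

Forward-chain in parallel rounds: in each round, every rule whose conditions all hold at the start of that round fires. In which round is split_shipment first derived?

[1] r4 [notify_customer AND labeled -> insured]; r5 [manifest_closed AND stock_available -> shipped]; r7 [manifest_closed AND order_received -> fragile_item]. ⇒ new: insured, shipped, fragile_item.
[2] r2 [insured -> dock_ready]; r6 [fragile_item AND packed -> route_local]. ⇒ new: dock_ready, route_local.
[3] r3 [route_local -> backorder]. ⇒ new: backorder.
[4] r9 [oversize_item AND backorder -> hazmat_flag]; r11 [backorder AND priority_ship AND dock_ready -> split_shipment]. ⇒ new: hazmat_flag, split_shipment.
split_shipment first appears in round 4.

4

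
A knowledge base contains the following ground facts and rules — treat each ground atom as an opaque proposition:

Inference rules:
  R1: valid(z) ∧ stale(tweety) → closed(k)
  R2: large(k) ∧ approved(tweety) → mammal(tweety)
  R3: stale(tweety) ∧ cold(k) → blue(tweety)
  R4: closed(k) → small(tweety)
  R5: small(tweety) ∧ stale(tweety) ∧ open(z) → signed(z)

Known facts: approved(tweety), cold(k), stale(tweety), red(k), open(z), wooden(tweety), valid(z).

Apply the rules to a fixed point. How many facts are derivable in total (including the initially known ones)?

11

Round 1: R1 [valid(z) ∧ stale(tweety) → closed(k)]; R3 [stale(tweety) ∧ cold(k) → blue(tweety)]. New: closed(k), blue(tweety).
Round 2: R4 [closed(k) → small(tweety)]. New: small(tweety).
Round 3: R5 [small(tweety) ∧ stale(tweety) ∧ open(z) → signed(z)]. New: signed(z).
Closure: {approved(tweety), blue(tweety), closed(k), cold(k), open(z), red(k), signed(z), small(tweety), stale(tweety), valid(z), wooden(tweety)} — 11 facts.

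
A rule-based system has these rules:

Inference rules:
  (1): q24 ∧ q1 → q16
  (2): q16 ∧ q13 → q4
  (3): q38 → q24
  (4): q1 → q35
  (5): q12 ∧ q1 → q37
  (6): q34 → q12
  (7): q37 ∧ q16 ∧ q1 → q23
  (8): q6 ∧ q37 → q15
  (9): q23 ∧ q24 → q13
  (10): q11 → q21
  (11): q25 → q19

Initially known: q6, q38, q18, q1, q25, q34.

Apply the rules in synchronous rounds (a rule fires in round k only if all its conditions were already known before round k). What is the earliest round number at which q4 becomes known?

Round 1: (3) [q38 → q24]; (4) [q1 → q35]; (6) [q34 → q12]; (11) [q25 → q19]. Adds q24, q35, q12, q19.
Round 2: (1) [q24 ∧ q1 → q16]; (5) [q12 ∧ q1 → q37]. Adds q16, q37.
Round 3: (7) [q37 ∧ q16 ∧ q1 → q23]; (8) [q6 ∧ q37 → q15]. Adds q23, q15.
Round 4: (9) [q23 ∧ q24 → q13]. Adds q13.
Round 5: (2) [q16 ∧ q13 → q4]. Adds q4.
q4 first appears in round 5.

5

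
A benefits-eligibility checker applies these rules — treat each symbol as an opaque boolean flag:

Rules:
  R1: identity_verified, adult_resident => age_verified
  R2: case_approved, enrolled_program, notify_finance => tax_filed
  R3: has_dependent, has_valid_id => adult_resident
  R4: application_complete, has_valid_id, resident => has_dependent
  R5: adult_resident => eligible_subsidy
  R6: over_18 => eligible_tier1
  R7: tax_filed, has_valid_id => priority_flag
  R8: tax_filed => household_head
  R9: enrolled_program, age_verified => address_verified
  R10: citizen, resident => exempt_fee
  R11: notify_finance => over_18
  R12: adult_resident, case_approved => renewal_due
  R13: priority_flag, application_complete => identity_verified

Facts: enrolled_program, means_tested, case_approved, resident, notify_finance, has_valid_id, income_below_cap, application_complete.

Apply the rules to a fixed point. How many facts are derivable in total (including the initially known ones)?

20

[1] R2 [case_approved, enrolled_program, notify_finance => tax_filed]; R4 [application_complete, has_valid_id, resident => has_dependent]; R11 [notify_finance => over_18]. ⇒ new: tax_filed, has_dependent, over_18.
[2] R3 [has_dependent, has_valid_id => adult_resident]; R6 [over_18 => eligible_tier1]; R7 [tax_filed, has_valid_id => priority_flag]; R8 [tax_filed => household_head]. ⇒ new: adult_resident, eligible_tier1, priority_flag, household_head.
[3] R5 [adult_resident => eligible_subsidy]; R12 [adult_resident, case_approved => renewal_due]; R13 [priority_flag, application_complete => identity_verified]. ⇒ new: eligible_subsidy, renewal_due, identity_verified.
[4] R1 [identity_verified, adult_resident => age_verified]. ⇒ new: age_verified.
[5] R9 [enrolled_program, age_verified => address_verified]. ⇒ new: address_verified.
Closure: {address_verified, adult_resident, age_verified, application_complete, case_approved, eligible_subsidy, eligible_tier1, enrolled_program, has_dependent, has_valid_id, household_head, identity_verified, income_below_cap, means_tested, notify_finance, over_18, priority_flag, renewal_due, resident, tax_filed} — 20 facts.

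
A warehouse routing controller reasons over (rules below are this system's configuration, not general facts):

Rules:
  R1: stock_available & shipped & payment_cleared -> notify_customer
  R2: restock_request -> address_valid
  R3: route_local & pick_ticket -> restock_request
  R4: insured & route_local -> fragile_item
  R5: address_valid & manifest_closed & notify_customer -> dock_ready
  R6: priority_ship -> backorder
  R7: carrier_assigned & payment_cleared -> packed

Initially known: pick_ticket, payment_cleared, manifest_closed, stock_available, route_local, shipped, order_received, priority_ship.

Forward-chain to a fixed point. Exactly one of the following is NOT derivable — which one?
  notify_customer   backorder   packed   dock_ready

packed

Round 1 — R1, R3, R6, derive notify_customer, restock_request, backorder.
Round 2 — R2, derive address_valid.
Round 3 — R5, derive dock_ready.
Derived: backorder (round 1), dock_ready (round 3), notify_customer (round 1). packed never appears in any round.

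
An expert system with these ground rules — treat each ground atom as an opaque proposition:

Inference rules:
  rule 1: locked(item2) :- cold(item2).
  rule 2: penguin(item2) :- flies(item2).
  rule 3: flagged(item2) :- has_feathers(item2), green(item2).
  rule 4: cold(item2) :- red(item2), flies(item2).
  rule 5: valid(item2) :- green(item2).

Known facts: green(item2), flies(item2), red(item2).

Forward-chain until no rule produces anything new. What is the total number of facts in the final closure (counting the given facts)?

7

Round 1: rule 2 [penguin(item2) :- flies(item2).]; rule 4 [cold(item2) :- red(item2), flies(item2).]; rule 5 [valid(item2) :- green(item2).]. Adds penguin(item2), cold(item2), valid(item2).
Round 2: rule 1 [locked(item2) :- cold(item2).]. Adds locked(item2).
Closure: {cold(item2), flies(item2), green(item2), locked(item2), penguin(item2), red(item2), valid(item2)} — 7 facts.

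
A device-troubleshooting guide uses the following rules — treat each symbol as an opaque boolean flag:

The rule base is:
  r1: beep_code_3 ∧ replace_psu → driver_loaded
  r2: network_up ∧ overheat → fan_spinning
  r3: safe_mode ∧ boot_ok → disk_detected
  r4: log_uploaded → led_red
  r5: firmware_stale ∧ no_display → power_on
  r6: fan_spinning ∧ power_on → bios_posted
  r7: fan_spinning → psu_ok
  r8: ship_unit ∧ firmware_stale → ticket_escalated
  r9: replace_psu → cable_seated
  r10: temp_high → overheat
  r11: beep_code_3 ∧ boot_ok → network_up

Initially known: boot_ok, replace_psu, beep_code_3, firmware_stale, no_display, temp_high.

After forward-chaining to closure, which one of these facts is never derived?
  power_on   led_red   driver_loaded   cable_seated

led_red

Round 1: r1 [beep_code_3 ∧ replace_psu → driver_loaded]; r5 [firmware_stale ∧ no_display → power_on]; r9 [replace_psu → cable_seated]; r10 [temp_high → overheat]; r11 [beep_code_3 ∧ boot_ok → network_up]. Adds driver_loaded, power_on, cable_seated, overheat, network_up.
Round 2: r2 [network_up ∧ overheat → fan_spinning]. Adds fan_spinning.
Round 3: r6 [fan_spinning ∧ power_on → bios_posted]; r7 [fan_spinning → psu_ok]. Adds bios_posted, psu_ok.
Derived: cable_seated (round 1), driver_loaded (round 1), power_on (round 1). led_red never appears in any round.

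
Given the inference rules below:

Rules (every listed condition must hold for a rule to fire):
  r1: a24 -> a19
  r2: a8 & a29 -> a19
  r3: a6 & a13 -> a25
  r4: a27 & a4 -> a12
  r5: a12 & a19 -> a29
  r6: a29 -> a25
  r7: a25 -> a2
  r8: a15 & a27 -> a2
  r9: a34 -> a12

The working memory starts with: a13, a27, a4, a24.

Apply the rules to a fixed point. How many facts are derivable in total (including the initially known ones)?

9

Round 1 fires r1, r4, giving a19, a12.
Round 2 fires r5, giving a29.
Round 3 fires r6, giving a25.
Round 4 fires r7, giving a2.
Closure: {a12, a13, a19, a2, a24, a25, a27, a29, a4} — 9 facts.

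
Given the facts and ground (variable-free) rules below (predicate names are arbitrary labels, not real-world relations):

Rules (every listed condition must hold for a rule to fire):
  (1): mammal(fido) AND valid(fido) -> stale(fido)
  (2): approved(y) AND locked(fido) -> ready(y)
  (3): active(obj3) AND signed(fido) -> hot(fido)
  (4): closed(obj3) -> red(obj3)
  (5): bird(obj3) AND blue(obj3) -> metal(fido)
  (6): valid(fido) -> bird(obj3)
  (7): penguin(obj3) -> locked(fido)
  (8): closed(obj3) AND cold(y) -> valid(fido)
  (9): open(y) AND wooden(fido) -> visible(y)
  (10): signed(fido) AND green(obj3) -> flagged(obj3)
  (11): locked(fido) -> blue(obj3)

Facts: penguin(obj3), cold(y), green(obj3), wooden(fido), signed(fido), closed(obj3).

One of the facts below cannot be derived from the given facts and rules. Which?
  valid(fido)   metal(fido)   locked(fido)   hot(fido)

hot(fido)

Round 1 — (4), (7), (8), (10), derive red(obj3), locked(fido), valid(fido), flagged(obj3).
Round 2 — (6), (11), derive bird(obj3), blue(obj3).
Round 3 — (5), derive metal(fido).
Derived: locked(fido) (round 1), valid(fido) (round 1), metal(fido) (round 3). hot(fido) never appears in any round.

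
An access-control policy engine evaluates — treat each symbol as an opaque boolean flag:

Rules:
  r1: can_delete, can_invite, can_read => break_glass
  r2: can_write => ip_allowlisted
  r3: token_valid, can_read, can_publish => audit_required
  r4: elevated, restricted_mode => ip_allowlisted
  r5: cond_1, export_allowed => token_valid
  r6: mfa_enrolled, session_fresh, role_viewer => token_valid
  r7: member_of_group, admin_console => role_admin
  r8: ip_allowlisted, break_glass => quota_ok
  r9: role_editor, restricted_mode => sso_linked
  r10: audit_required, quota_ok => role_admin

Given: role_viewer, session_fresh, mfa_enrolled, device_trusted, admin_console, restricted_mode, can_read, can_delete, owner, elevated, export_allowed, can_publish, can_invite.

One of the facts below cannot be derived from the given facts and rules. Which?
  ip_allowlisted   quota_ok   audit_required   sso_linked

sso_linked

Round 1 fires r1, r4, r6, giving break_glass, ip_allowlisted, token_valid.
Round 2 fires r3, r8, giving audit_required, quota_ok.
Round 3 fires r10, giving role_admin.
Derived: audit_required (round 2), ip_allowlisted (round 1), quota_ok (round 2). sso_linked never appears in any round.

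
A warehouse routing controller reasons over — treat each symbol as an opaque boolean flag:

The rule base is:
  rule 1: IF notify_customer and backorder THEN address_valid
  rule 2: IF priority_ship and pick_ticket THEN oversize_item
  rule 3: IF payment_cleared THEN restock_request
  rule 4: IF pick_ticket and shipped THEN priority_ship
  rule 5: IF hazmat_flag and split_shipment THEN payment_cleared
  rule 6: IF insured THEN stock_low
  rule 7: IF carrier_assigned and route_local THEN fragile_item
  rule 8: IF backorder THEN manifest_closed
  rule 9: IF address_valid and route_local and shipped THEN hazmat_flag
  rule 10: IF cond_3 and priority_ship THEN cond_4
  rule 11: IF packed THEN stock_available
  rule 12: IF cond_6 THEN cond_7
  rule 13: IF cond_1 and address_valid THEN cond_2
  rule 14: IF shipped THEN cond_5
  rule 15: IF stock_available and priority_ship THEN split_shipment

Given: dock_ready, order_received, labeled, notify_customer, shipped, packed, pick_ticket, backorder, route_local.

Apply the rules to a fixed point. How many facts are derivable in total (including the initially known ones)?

Round 1 — rule 1, rule 4, rule 8, rule 11, rule 14, derive address_valid, priority_ship, manifest_closed, stock_available, cond_5.
Round 2 — rule 2, rule 9, rule 15, derive oversize_item, hazmat_flag, split_shipment.
Round 3 — rule 5, derive payment_cleared.
Round 4 — rule 3, derive restock_request.
Closure: {address_valid, backorder, cond_5, dock_ready, hazmat_flag, labeled, manifest_closed, notify_customer, order_received, oversize_item, packed, payment_cleared, pick_ticket, priority_ship, restock_request, route_local, shipped, split_shipment, stock_available} — 19 facts.

19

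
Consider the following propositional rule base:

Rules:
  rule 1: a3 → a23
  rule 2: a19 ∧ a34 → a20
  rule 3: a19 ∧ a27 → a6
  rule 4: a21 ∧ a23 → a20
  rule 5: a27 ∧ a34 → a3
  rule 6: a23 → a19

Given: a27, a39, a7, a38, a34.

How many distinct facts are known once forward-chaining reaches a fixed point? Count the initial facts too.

10

[1] rule 5 [a27 ∧ a34 → a3]. ⇒ new: a3.
[2] rule 1 [a3 → a23]. ⇒ new: a23.
[3] rule 6 [a23 → a19]. ⇒ new: a19.
[4] rule 2 [a19 ∧ a34 → a20]; rule 3 [a19 ∧ a27 → a6]. ⇒ new: a20, a6.
Closure: {a19, a20, a23, a27, a3, a34, a38, a39, a6, a7} — 10 facts.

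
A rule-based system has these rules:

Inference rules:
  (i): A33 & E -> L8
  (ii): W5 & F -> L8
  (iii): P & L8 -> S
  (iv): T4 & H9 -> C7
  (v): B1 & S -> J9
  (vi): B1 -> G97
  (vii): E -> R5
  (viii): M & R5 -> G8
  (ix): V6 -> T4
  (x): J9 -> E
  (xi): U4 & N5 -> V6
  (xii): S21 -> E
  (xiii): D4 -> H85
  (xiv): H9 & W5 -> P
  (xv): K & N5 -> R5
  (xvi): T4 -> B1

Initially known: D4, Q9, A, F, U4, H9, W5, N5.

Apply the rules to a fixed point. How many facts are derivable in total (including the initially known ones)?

20

Round 1 fires (ii), (xi), (xiii), (xiv), giving L8, V6, H85, P.
Round 2 fires (iii), (ix), giving S, T4.
Round 3 fires (iv), (xvi), giving C7, B1.
Round 4 fires (v), (vi), giving J9, G97.
Round 5 fires (x), giving E.
Round 6 fires (vii), giving R5.
Closure: {A, B1, C7, D4, E, F, G97, H85, H9, J9, L8, N5, P, Q9, R5, S, T4, U4, V6, W5} — 20 facts.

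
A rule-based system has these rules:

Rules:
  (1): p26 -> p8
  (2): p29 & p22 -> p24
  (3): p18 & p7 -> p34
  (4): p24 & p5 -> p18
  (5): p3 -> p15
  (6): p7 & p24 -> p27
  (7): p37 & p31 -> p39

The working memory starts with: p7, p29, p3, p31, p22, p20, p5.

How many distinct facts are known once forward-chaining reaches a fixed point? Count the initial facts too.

12

[1] (2) [p29 & p22 -> p24]; (5) [p3 -> p15]. ⇒ new: p24, p15.
[2] (4) [p24 & p5 -> p18]; (6) [p7 & p24 -> p27]. ⇒ new: p18, p27.
[3] (3) [p18 & p7 -> p34]. ⇒ new: p34.
Closure: {p15, p18, p20, p22, p24, p27, p29, p3, p31, p34, p5, p7} — 12 facts.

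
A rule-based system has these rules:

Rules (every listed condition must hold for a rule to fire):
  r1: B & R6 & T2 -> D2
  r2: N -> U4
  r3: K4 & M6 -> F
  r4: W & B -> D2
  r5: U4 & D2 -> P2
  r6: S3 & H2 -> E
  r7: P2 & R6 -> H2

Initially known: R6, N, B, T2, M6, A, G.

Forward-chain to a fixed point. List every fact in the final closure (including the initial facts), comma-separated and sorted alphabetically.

Round 1 fires r1, r2, giving D2, U4.
Round 2 fires r5, giving P2.
Round 3 fires r7, giving H2.

A, B, D2, G, H2, M6, N, P2, R6, T2, U4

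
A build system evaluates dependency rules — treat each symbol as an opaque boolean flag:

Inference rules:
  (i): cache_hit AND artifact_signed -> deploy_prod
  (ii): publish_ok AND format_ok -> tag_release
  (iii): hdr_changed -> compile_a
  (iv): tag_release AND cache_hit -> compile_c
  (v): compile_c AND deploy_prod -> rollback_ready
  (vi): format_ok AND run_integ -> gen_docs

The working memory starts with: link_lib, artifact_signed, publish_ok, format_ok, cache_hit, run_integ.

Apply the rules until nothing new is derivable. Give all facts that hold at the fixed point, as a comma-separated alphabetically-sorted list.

Round 1: (i) [cache_hit AND artifact_signed -> deploy_prod]; (ii) [publish_ok AND format_ok -> tag_release]; (vi) [format_ok AND run_integ -> gen_docs]. New: deploy_prod, tag_release, gen_docs.
Round 2: (iv) [tag_release AND cache_hit -> compile_c]. New: compile_c.
Round 3: (v) [compile_c AND deploy_prod -> rollback_ready]. New: rollback_ready.

artifact_signed, cache_hit, compile_c, deploy_prod, format_ok, gen_docs, link_lib, publish_ok, rollback_ready, run_integ, tag_release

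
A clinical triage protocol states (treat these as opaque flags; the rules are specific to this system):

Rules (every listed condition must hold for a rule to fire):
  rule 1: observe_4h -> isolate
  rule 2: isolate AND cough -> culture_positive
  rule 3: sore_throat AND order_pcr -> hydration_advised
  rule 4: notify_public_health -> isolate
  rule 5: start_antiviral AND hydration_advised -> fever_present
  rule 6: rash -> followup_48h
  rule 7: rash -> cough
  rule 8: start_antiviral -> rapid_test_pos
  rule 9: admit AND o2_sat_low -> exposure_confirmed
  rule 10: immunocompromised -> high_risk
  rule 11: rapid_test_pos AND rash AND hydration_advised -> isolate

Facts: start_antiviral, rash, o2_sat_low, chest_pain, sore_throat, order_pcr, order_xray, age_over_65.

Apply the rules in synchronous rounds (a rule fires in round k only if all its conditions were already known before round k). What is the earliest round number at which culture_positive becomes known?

Round 1: rule 3 [sore_throat AND order_pcr -> hydration_advised]; rule 6 [rash -> followup_48h]; rule 7 [rash -> cough]; rule 8 [start_antiviral -> rapid_test_pos]. New: hydration_advised, followup_48h, cough, rapid_test_pos.
Round 2: rule 5 [start_antiviral AND hydration_advised -> fever_present]; rule 11 [rapid_test_pos AND rash AND hydration_advised -> isolate]. New: fever_present, isolate.
Round 3: rule 2 [isolate AND cough -> culture_positive]. New: culture_positive.
culture_positive first appears in round 3.

3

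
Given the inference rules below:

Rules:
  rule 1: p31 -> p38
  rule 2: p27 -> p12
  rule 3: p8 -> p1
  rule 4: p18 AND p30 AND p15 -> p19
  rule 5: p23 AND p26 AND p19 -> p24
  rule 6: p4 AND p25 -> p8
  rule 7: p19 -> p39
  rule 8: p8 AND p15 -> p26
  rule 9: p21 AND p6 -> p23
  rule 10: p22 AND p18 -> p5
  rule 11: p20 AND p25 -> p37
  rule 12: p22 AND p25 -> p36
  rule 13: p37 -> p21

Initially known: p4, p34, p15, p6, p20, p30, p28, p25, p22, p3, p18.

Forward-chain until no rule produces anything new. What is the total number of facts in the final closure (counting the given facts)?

Round 1: rule 4 [p18 AND p30 AND p15 -> p19]; rule 6 [p4 AND p25 -> p8]; rule 10 [p22 AND p18 -> p5]; rule 11 [p20 AND p25 -> p37]; rule 12 [p22 AND p25 -> p36]. Adds p19, p8, p5, p37, p36.
Round 2: rule 3 [p8 -> p1]; rule 7 [p19 -> p39]; rule 8 [p8 AND p15 -> p26]; rule 13 [p37 -> p21]. Adds p1, p39, p26, p21.
Round 3: rule 9 [p21 AND p6 -> p23]. Adds p23.
Round 4: rule 5 [p23 AND p26 AND p19 -> p24]. Adds p24.
Closure: {p1, p15, p18, p19, p20, p21, p22, p23, p24, p25, p26, p28, p3, p30, p34, p36, p37, p39, p4, p5, p6, p8} — 22 facts.

22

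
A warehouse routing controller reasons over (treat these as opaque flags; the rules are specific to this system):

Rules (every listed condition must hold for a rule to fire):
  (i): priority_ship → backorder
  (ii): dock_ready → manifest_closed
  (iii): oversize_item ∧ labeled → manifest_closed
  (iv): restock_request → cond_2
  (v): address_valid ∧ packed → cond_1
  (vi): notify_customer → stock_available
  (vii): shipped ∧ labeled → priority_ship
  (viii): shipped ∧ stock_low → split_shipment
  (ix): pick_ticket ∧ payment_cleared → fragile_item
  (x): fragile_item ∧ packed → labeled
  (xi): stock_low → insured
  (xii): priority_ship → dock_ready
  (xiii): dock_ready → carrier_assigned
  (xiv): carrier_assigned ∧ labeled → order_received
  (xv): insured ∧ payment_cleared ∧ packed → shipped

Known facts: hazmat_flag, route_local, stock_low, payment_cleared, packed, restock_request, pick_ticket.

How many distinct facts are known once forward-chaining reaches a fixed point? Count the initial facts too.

19

Round 1: (iv) [restock_request → cond_2]; (ix) [pick_ticket ∧ payment_cleared → fragile_item]; (xi) [stock_low → insured]. Adds cond_2, fragile_item, insured.
Round 2: (x) [fragile_item ∧ packed → labeled]; (xv) [insured ∧ payment_cleared ∧ packed → shipped]. Adds labeled, shipped.
Round 3: (vii) [shipped ∧ labeled → priority_ship]; (viii) [shipped ∧ stock_low → split_shipment]. Adds priority_ship, split_shipment.
Round 4: (i) [priority_ship → backorder]; (xii) [priority_ship → dock_ready]. Adds backorder, dock_ready.
Round 5: (ii) [dock_ready → manifest_closed]; (xiii) [dock_ready → carrier_assigned]. Adds manifest_closed, carrier_assigned.
Round 6: (xiv) [carrier_assigned ∧ labeled → order_received]. Adds order_received.
Closure: {backorder, carrier_assigned, cond_2, dock_ready, fragile_item, hazmat_flag, insured, labeled, manifest_closed, order_received, packed, payment_cleared, pick_ticket, priority_ship, restock_request, route_local, shipped, split_shipment, stock_low} — 19 facts.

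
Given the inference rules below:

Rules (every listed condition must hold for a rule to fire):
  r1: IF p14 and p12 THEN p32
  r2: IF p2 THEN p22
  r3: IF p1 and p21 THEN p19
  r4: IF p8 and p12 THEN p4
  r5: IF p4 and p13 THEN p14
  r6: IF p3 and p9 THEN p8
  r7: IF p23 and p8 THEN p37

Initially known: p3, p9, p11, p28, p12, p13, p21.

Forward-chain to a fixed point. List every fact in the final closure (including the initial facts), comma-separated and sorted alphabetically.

p11, p12, p13, p14, p21, p28, p3, p32, p4, p8, p9

Round 1 — r6, derive p8.
Round 2 — r4, derive p4.
Round 3 — r5, derive p14.
Round 4 — r1, derive p32.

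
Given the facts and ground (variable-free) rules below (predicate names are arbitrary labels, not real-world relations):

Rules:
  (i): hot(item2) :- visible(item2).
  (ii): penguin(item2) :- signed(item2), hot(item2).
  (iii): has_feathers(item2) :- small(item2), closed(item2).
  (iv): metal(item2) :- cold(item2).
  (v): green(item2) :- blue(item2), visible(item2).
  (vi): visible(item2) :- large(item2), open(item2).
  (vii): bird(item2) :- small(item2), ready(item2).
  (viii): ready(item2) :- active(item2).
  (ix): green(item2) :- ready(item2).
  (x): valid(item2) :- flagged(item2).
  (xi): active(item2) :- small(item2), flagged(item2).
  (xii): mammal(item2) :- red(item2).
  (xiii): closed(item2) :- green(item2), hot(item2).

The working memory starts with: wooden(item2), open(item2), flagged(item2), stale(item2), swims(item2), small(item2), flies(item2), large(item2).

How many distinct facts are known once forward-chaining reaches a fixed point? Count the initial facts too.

17

[1] (vi) [visible(item2) :- large(item2), open(item2).]; (x) [valid(item2) :- flagged(item2).]; (xi) [active(item2) :- small(item2), flagged(item2).]. ⇒ new: visible(item2), valid(item2), active(item2).
[2] (i) [hot(item2) :- visible(item2).]; (viii) [ready(item2) :- active(item2).]. ⇒ new: hot(item2), ready(item2).
[3] (vii) [bird(item2) :- small(item2), ready(item2).]; (ix) [green(item2) :- ready(item2).]. ⇒ new: bird(item2), green(item2).
[4] (xiii) [closed(item2) :- green(item2), hot(item2).]. ⇒ new: closed(item2).
[5] (iii) [has_feathers(item2) :- small(item2), closed(item2).]. ⇒ new: has_feathers(item2).
Closure: {active(item2), bird(item2), closed(item2), flagged(item2), flies(item2), green(item2), has_feathers(item2), hot(item2), large(item2), open(item2), ready(item2), small(item2), stale(item2), swims(item2), valid(item2), visible(item2), wooden(item2)} — 17 facts.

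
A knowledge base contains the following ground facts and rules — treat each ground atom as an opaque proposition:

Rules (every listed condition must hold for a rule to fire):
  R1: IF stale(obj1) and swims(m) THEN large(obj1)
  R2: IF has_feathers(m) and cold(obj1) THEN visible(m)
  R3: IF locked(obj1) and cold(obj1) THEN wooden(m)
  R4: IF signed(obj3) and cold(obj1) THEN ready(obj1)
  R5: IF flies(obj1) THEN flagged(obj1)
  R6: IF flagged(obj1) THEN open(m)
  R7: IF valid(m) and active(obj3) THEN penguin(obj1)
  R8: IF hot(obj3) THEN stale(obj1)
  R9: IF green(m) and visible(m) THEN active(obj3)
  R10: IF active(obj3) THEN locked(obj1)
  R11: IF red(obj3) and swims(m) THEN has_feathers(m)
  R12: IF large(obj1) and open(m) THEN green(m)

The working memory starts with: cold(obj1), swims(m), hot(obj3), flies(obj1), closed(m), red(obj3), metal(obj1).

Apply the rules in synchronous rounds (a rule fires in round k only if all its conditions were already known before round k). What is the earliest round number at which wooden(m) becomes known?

6

Round 1: R5 [IF flies(obj1) THEN flagged(obj1)]; R8 [IF hot(obj3) THEN stale(obj1)]; R11 [IF red(obj3) and swims(m) THEN has_feathers(m)]. New: flagged(obj1), stale(obj1), has_feathers(m).
Round 2: R1 [IF stale(obj1) and swims(m) THEN large(obj1)]; R2 [IF has_feathers(m) and cold(obj1) THEN visible(m)]; R6 [IF flagged(obj1) THEN open(m)]. New: large(obj1), visible(m), open(m).
Round 3: R12 [IF large(obj1) and open(m) THEN green(m)]. New: green(m).
Round 4: R9 [IF green(m) and visible(m) THEN active(obj3)]. New: active(obj3).
Round 5: R10 [IF active(obj3) THEN locked(obj1)]. New: locked(obj1).
Round 6: R3 [IF locked(obj1) and cold(obj1) THEN wooden(m)]. New: wooden(m).
wooden(m) first appears in round 6.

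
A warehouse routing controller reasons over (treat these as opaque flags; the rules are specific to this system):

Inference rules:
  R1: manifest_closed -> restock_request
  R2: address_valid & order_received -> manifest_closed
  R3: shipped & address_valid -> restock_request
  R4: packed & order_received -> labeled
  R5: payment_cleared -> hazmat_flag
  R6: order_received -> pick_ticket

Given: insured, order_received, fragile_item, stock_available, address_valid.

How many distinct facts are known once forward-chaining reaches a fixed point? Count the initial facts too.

Round 1 — R2, R6, derive manifest_closed, pick_ticket.
Round 2 — R1, derive restock_request.
Closure: {address_valid, fragile_item, insured, manifest_closed, order_received, pick_ticket, restock_request, stock_available} — 8 facts.

8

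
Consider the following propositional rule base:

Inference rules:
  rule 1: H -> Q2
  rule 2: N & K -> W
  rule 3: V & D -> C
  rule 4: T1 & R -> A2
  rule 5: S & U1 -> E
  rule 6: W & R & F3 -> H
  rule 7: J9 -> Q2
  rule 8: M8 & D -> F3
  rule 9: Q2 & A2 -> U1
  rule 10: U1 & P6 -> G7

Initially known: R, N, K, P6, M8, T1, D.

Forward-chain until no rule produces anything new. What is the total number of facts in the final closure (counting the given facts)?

[1] rule 2 [N & K -> W]; rule 4 [T1 & R -> A2]; rule 8 [M8 & D -> F3]. ⇒ new: W, A2, F3.
[2] rule 6 [W & R & F3 -> H]. ⇒ new: H.
[3] rule 1 [H -> Q2]. ⇒ new: Q2.
[4] rule 9 [Q2 & A2 -> U1]. ⇒ new: U1.
[5] rule 10 [U1 & P6 -> G7]. ⇒ new: G7.
Closure: {A2, D, F3, G7, H, K, M8, N, P6, Q2, R, T1, U1, W} — 14 facts.

14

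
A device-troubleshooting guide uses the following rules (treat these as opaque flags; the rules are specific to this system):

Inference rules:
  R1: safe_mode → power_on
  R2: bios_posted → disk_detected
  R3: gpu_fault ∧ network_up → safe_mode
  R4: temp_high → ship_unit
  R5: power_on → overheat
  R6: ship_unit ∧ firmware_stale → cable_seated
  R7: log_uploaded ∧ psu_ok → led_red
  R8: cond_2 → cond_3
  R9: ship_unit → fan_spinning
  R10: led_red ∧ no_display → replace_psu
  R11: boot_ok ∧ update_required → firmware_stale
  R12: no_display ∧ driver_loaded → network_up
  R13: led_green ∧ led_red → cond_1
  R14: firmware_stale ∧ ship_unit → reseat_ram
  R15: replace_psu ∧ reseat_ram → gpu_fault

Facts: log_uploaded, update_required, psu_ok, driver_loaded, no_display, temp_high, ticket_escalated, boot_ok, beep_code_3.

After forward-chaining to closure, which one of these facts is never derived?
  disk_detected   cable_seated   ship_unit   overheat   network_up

disk_detected

Round 1: R4 [temp_high → ship_unit]; R7 [log_uploaded ∧ psu_ok → led_red]; R11 [boot_ok ∧ update_required → firmware_stale]; R12 [no_display ∧ driver_loaded → network_up]. New: ship_unit, led_red, firmware_stale, network_up.
Round 2: R6 [ship_unit ∧ firmware_stale → cable_seated]; R9 [ship_unit → fan_spinning]; R10 [led_red ∧ no_display → replace_psu]; R14 [firmware_stale ∧ ship_unit → reseat_ram]. New: cable_seated, fan_spinning, replace_psu, reseat_ram.
Round 3: R15 [replace_psu ∧ reseat_ram → gpu_fault]. New: gpu_fault.
Round 4: R3 [gpu_fault ∧ network_up → safe_mode]. New: safe_mode.
Round 5: R1 [safe_mode → power_on]. New: power_on.
Round 6: R5 [power_on → overheat]. New: overheat.
Derived: overheat (round 6), network_up (round 1), cable_seated (round 2), ship_unit (round 1). disk_detected never appears in any round.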